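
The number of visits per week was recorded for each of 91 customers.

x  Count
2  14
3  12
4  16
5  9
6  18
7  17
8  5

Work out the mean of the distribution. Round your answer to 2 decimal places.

4.84

Values: 2, 3, 4, 5, 6, 7, 8
Σfx = 14×2 + 12×3 + 16×4 + 9×5 + 18×6 + 17×7 + 5×8 = 440
n = Σf = 91
Mean = 440 / 91 = 4.8352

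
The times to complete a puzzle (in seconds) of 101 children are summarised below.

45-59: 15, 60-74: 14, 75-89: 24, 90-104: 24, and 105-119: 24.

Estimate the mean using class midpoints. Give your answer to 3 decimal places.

Midpoints: 52, 67, 82, 97, 112
Σfm = 15×52 + 14×67 + 24×82 + 24×97 + 24×112 = 8702
n = Σf = 101
Mean = 8702 / 101 = 86.1584

86.158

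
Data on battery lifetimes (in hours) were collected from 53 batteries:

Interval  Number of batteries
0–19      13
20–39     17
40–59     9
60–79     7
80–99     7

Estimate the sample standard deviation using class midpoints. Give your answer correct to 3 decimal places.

Midpoints: 9.5, 29.5, 49.5, 69.5, 89.5
n = 53, Σfm = 2183.5, mean = 41.1981
Σfm² = 127903.25
Σf(m − x̄)² = Σfm² − (Σfm)²/n = 127903.25 − 2183.5²/53 = 37947.1698
Sample variance = 37947.1698 / 52 = 729.7533
Standard deviation = √729.7533 = 27.0139

27.014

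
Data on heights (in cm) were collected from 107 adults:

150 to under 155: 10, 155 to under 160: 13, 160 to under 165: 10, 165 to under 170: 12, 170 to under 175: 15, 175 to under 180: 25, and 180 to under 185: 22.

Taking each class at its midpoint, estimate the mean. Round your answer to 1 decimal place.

170.5

Midpoints: 152.5, 157.5, 162.5, 167.5, 172.5, 177.5, 182.5
Σfm = 10×152.5 + 13×157.5 + 10×162.5 + 12×167.5 + 15×172.5 + 25×177.5 + 22×182.5 = 18247.5
n = Σf = 107
Mean = 18247.5 / 107 = 170.5374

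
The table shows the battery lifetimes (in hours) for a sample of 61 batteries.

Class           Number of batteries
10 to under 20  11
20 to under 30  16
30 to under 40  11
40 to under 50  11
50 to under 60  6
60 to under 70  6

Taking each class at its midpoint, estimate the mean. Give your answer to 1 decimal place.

35.5

Midpoints: 15, 25, 35, 45, 55, 65
Σfm = 11×15 + 16×25 + 11×35 + 11×45 + 6×55 + 6×65 = 2165
n = Σf = 61
Mean = 2165 / 61 = 35.4918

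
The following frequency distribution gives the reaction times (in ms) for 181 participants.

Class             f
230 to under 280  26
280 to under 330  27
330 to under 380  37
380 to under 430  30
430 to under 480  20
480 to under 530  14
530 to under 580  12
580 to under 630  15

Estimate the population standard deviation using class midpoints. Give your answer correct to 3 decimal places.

Midpoints: 255, 305, 355, 405, 455, 505, 555, 605
n = 181, Σfm = 72055, mean = 398.0939
Σfm² = 30683525
Σf(m − x̄)² = Σfm² − (Σfm)²/n = 30683525 − 72055²/181 = 1998867.4033
Population variance = 1998867.4033 / 181 = 11043.4663
Standard deviation = √11043.4663 = 105.0879

105.088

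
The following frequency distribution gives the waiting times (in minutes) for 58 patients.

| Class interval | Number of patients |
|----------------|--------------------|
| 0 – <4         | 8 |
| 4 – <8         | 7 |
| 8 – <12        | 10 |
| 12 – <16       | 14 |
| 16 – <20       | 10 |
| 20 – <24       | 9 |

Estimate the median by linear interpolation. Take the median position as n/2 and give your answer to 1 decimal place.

Cumulative frequencies: 8, 15, 25, 39, 49, 58
n = 58; position = n/2 = 29.
This falls in the class 12 – <16: L = 12, F = 25, f = 14, h = 4.
Median ≈ 12 + ((29 − 25) / 14) × 4 = 13.1429

13.1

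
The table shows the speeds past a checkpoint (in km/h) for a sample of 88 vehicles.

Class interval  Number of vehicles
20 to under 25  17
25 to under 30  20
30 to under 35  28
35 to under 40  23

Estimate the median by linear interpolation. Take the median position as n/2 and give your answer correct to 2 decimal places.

Cumulative frequencies: 17, 37, 65, 88
n = 88; position = n/2 = 44.
This falls in the class 30 to under 35: L = 30, F = 37, f = 28, h = 5.
Median ≈ 30 + ((44 − 37) / 28) × 5 = 31.2500

31.25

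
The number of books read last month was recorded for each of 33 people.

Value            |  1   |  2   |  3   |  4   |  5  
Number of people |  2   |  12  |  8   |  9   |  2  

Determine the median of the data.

Cumulative frequencies: 2, 14, 22, 31, 33
n = 33, so the median is the value in position (n+1)/2 = 17.
Position 17 falls at value 3.

3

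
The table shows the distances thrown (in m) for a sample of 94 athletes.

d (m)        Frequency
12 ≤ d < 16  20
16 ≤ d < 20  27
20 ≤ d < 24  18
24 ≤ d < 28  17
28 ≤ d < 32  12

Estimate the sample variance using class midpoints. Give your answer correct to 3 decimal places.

Midpoints: 14, 18, 22, 26, 30
n = 94, Σfm = 1964, mean = 20.8936
Σfm² = 43672
Σf(m − x̄)² = Σfm² − (Σfm)²/n = 43672 − 1964²/94 = 2636.9362
Sample variance = 2636.9362 / 93 = 28.3542

28.354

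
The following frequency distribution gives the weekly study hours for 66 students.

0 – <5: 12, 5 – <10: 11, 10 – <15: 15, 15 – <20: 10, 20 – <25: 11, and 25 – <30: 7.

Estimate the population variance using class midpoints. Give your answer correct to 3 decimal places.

64.807

Midpoints: 2.5, 7.5, 12.5, 17.5, 22.5, 27.5
n = 66, Σfm = 915, mean = 13.8636
Σfm² = 16962.5
Σf(m − x̄)² = Σfm² − (Σfm)²/n = 16962.5 − 915²/66 = 4277.2727
Population variance = 4277.2727 / 66 = 64.8072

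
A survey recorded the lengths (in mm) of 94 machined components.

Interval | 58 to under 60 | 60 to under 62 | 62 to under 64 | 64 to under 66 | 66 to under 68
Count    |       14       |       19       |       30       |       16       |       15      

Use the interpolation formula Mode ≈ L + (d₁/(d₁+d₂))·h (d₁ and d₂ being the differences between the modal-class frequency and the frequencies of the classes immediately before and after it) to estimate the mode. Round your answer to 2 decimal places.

62.88

Modal class: 62 to under 64 (highest frequency 30).
d₁ = 30 − 19 = 11, d₂ = 30 − 16 = 14
Mode ≈ 62 + (11/(11+14)) × 2 = 62 + 0.8800 = 62.8800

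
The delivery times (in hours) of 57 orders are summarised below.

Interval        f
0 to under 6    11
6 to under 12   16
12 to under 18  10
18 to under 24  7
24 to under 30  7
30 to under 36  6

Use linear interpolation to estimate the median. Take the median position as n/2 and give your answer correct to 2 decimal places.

12.90

Cumulative frequencies: 11, 27, 37, 44, 51, 57
n = 57; position = n/2 = 28.5.
This falls in the class 12 to under 18: L = 12, F = 27, f = 10, h = 6.
Median ≈ 12 + ((28.5 − 27) / 10) × 6 = 12.9000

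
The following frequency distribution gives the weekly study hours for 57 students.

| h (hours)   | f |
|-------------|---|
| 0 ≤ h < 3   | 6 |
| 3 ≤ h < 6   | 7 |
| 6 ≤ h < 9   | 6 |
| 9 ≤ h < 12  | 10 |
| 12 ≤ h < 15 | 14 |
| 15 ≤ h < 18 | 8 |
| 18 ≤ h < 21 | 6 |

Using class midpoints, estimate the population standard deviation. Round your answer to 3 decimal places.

5.423

Midpoints: 1.5, 4.5, 7.5, 10.5, 13.5, 16.5, 19.5
n = 57, Σfm = 628.5, mean = 11.0263
Σfm² = 8606.25
Σf(m − x̄)² = Σfm² − (Σfm)²/n = 8606.25 − 628.5²/57 = 1676.2105
Population variance = 1676.2105 / 57 = 29.4072
Standard deviation = √29.4072 = 5.4228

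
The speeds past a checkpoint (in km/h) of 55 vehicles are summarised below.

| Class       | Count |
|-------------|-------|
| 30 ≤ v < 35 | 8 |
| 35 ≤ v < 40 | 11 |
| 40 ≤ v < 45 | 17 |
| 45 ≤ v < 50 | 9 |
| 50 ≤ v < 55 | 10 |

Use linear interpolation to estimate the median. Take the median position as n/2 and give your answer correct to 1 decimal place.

42.5

Cumulative frequencies: 8, 19, 36, 45, 55
n = 55; position = n/2 = 27.5.
This falls in the class 40 ≤ v < 45: L = 40, F = 19, f = 17, h = 5.
Median ≈ 40 + ((27.5 − 19) / 17) × 5 = 42.5000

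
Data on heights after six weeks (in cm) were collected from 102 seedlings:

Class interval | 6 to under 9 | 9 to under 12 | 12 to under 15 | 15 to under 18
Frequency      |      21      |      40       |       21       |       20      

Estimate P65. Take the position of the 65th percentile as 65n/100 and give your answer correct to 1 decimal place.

12.8

Cumulative frequencies: 21, 61, 82, 102
n = 102; position = 65n/100 = 66.3.
This falls in the class 12 to under 15: L = 12, F = 61, f = 21, h = 3.
65th percentile ≈ 12 + ((66.3 − 61) / 21) × 3 = 12.7571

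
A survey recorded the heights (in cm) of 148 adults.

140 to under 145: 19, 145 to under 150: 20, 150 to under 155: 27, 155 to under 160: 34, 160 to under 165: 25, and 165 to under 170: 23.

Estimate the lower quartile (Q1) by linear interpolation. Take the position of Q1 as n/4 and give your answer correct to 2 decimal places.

149.50

Cumulative frequencies: 19, 39, 66, 100, 125, 148
n = 148; position = n/4 = 37.
This falls in the class 145 to under 150: L = 145, F = 19, f = 20, h = 5.
Lower quartile ≈ 145 + ((37 − 19) / 20) × 5 = 149.5000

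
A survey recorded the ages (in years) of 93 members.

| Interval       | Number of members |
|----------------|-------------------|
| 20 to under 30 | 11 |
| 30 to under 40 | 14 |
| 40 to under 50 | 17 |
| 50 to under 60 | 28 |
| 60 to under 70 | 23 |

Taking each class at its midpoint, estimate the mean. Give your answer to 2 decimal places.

Midpoints: 25, 35, 45, 55, 65
Σfm = 11×25 + 14×35 + 17×45 + 28×55 + 23×65 = 4565
n = Σf = 93
Mean = 4565 / 93 = 49.0860

49.09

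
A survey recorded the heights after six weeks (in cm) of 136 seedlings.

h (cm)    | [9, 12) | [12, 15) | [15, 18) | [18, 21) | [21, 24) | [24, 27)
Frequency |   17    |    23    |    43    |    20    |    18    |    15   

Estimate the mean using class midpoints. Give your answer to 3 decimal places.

Midpoints: 10.5, 13.5, 16.5, 19.5, 22.5, 25.5
Σfm = 17×10.5 + 23×13.5 + 43×16.5 + 20×19.5 + 18×22.5 + 15×25.5 = 2376
n = Σf = 136
Mean = 2376 / 136 = 17.4706

17.471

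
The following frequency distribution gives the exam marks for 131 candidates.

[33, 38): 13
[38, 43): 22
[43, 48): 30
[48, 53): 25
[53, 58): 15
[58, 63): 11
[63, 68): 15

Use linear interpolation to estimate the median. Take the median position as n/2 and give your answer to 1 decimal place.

48.1

Cumulative frequencies: 13, 35, 65, 90, 105, 116, 131
n = 131; position = n/2 = 65.5.
This falls in the class [48, 53): L = 48, F = 65, f = 25, h = 5.
Median ≈ 48 + ((65.5 − 65) / 25) × 5 = 48.1000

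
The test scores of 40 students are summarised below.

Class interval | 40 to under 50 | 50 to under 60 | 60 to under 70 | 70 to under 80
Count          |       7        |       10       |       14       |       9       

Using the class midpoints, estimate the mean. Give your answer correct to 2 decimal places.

61.25

Midpoints: 45, 55, 65, 75
Σfm = 7×45 + 10×55 + 14×65 + 9×75 = 2450
n = Σf = 40
Mean = 2450 / 40 = 61.2500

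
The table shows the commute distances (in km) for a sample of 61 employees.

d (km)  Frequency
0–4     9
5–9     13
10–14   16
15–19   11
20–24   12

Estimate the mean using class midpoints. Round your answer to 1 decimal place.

Midpoints: 2, 7, 12, 17, 22
Σfm = 9×2 + 13×7 + 16×12 + 11×17 + 12×22 = 752
n = Σf = 61
Mean = 752 / 61 = 12.3279

12.3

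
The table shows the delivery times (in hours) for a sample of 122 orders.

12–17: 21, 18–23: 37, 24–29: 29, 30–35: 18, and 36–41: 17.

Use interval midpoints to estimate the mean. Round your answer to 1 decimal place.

25.2

Midpoints: 14.5, 20.5, 26.5, 32.5, 38.5
Σfm = 21×14.5 + 37×20.5 + 29×26.5 + 18×32.5 + 17×38.5 = 3071
n = Σf = 122
Mean = 3071 / 122 = 25.1721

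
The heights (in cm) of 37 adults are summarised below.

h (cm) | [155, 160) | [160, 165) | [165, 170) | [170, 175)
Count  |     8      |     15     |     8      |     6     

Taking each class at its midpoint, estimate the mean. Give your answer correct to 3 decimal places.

164.122

Midpoints: 157.5, 162.5, 167.5, 172.5
Σfm = 8×157.5 + 15×162.5 + 8×167.5 + 6×172.5 = 6072.5
n = Σf = 37
Mean = 6072.5 / 37 = 164.1216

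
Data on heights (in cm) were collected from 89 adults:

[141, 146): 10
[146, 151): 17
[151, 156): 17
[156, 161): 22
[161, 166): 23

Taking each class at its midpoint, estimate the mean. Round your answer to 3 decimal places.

155.242

Midpoints: 143.5, 148.5, 153.5, 158.5, 163.5
Σfm = 10×143.5 + 17×148.5 + 17×153.5 + 22×158.5 + 23×163.5 = 13816.5
n = Σf = 89
Mean = 13816.5 / 89 = 155.2416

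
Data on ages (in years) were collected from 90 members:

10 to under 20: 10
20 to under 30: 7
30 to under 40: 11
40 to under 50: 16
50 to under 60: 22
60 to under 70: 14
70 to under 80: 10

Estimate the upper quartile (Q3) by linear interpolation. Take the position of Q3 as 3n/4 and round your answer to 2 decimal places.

Cumulative frequencies: 10, 17, 28, 44, 66, 80, 90
n = 90; position = 3n/4 = 67.5.
This falls in the class 60 to under 70: L = 60, F = 66, f = 14, h = 10.
Upper quartile ≈ 60 + ((67.5 − 66) / 14) × 10 = 61.0714

61.07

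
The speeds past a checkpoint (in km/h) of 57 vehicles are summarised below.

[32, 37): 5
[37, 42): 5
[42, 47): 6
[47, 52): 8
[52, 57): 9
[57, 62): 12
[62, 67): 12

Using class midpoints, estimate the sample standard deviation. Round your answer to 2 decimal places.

9.70

Midpoints: 34.5, 39.5, 44.5, 49.5, 54.5, 59.5, 64.5
n = 57, Σfm = 3011.5, mean = 52.8333
Σfm² = 164374.25
Σf(m − x̄)² = Σfm² − (Σfm)²/n = 164374.25 − 3011.5²/57 = 5266.6667
Sample variance = 5266.6667 / 56 = 94.0476
Standard deviation = √94.0476 = 9.6978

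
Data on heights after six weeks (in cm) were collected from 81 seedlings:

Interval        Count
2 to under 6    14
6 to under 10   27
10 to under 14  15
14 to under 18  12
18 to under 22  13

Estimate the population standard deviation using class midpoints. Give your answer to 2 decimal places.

Midpoints: 4, 8, 12, 16, 20
n = 81, Σfm = 904, mean = 11.1605
Σfm² = 12384
Σf(m − x̄)² = Σfm² − (Σfm)²/n = 12384 − 904²/81 = 2294.9136
Population variance = 2294.9136 / 81 = 28.3323
Standard deviation = √28.3323 = 5.3228

5.32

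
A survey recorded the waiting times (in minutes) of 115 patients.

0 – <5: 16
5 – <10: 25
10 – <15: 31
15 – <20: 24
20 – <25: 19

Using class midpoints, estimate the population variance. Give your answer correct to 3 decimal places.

41.040

Midpoints: 2.5, 7.5, 12.5, 17.5, 22.5
n = 115, Σfm = 1462.5, mean = 12.7174
Σfm² = 23318.75
Σf(m − x̄)² = Σfm² − (Σfm)²/n = 23318.75 − 1462.5²/115 = 4719.5652
Population variance = 4719.5652 / 115 = 41.0397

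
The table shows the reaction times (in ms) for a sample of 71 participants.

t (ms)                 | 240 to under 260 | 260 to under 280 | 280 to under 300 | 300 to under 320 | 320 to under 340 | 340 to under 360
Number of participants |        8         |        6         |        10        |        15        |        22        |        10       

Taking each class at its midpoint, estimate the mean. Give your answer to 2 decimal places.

308.87

Midpoints: 250, 270, 290, 310, 330, 350
Σfm = 8×250 + 6×270 + 10×290 + 15×310 + 22×330 + 10×350 = 21930
n = Σf = 71
Mean = 21930 / 71 = 308.8732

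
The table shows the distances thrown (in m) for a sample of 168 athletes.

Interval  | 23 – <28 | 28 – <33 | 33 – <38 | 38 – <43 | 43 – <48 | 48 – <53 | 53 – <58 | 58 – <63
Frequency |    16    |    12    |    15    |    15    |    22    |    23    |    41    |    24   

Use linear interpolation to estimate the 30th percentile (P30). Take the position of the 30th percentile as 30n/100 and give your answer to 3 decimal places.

Cumulative frequencies: 16, 28, 43, 58, 80, 103, 144, 168
n = 168; position = 30n/100 = 50.4.
This falls in the class 38 – <43: L = 38, F = 43, f = 15, h = 5.
30th percentile ≈ 38 + ((50.4 − 43) / 15) × 5 = 40.4667

40.467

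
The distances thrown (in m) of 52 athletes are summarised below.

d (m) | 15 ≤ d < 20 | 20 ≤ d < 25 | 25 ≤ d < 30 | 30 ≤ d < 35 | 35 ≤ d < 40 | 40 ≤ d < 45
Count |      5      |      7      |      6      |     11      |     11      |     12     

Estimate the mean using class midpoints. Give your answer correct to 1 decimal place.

Midpoints: 17.5, 22.5, 27.5, 32.5, 37.5, 42.5
Σfm = 5×17.5 + 7×22.5 + 6×27.5 + 11×32.5 + 11×37.5 + 12×42.5 = 1690
n = Σf = 52
Mean = 1690 / 52 = 32.5000

32.5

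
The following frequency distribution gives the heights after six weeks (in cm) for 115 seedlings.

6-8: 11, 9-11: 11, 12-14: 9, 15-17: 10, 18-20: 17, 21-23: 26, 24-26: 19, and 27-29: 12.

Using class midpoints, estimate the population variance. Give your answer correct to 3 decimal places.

41.540

Midpoints: 7, 10, 13, 16, 19, 22, 25, 28
n = 115, Σfm = 2170, mean = 18.8696
Σfm² = 45724
Σf(m − x̄)² = Σfm² − (Σfm)²/n = 45724 − 2170²/115 = 4777.0435
Population variance = 4777.0435 / 115 = 41.5395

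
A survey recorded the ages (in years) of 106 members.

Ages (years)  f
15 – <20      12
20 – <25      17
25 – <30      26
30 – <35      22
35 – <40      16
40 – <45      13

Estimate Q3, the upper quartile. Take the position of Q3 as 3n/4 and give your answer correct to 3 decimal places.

35.781

Cumulative frequencies: 12, 29, 55, 77, 93, 106
n = 106; position = 3n/4 = 79.5.
This falls in the class 35 – <40: L = 35, F = 77, f = 16, h = 5.
Upper quartile ≈ 35 + ((79.5 − 77) / 16) × 5 = 35.7812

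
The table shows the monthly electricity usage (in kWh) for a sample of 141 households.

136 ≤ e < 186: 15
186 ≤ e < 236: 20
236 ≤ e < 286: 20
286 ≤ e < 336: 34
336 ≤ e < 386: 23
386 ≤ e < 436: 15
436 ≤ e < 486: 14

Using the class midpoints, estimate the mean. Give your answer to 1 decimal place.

Midpoints: 161, 211, 261, 311, 361, 411, 461
Σfm = 15×161 + 20×211 + 20×261 + 34×311 + 23×361 + 15×411 + 14×461 = 43351
n = Σf = 141
Mean = 43351 / 141 = 307.4539

307.5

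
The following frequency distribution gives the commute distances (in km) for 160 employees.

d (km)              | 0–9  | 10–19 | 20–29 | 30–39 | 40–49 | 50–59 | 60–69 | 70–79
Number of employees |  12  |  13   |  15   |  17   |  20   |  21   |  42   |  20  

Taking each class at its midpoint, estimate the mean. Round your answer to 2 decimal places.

46.44

Midpoints: 4.5, 14.5, 24.5, 34.5, 44.5, 54.5, 64.5, 74.5
Σfm = 12×4.5 + 13×14.5 + 15×24.5 + 17×34.5 + 20×44.5 + 21×54.5 + 42×64.5 + 20×74.5 = 7430
n = Σf = 160
Mean = 7430 / 160 = 46.4375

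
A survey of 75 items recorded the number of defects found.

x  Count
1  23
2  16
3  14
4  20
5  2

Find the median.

Cumulative frequencies: 23, 39, 53, 73, 75
n = 75, so the median is the value in position (n+1)/2 = 38.
Position 38 falls at value 2.

2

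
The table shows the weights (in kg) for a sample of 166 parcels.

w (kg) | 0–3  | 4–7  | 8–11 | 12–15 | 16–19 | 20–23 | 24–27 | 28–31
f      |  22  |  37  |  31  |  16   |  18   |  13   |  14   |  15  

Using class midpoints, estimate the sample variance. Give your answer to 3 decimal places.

Midpoints: 1.5, 5.5, 9.5, 13.5, 17.5, 21.5, 25.5, 29.5
n = 166, Σfm = 2141, mean = 12.8976
Σfm² = 40561.5
Σf(m − x̄)² = Σfm² − (Σfm)²/n = 40561.5 − 2141²/166 = 12947.7590
Sample variance = 12947.7590 / 165 = 78.4713

78.471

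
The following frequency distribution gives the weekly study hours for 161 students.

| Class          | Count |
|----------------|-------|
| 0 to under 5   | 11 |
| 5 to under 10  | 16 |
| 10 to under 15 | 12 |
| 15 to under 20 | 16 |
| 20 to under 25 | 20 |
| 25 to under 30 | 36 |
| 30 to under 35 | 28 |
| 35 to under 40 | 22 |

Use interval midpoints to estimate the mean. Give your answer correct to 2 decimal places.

23.31

Midpoints: 2.5, 7.5, 12.5, 17.5, 22.5, 27.5, 32.5, 37.5
Σfm = 11×2.5 + 16×7.5 + 12×12.5 + 16×17.5 + 20×22.5 + 36×27.5 + 28×32.5 + 22×37.5 = 3752.5
n = Σf = 161
Mean = 3752.5 / 161 = 23.3075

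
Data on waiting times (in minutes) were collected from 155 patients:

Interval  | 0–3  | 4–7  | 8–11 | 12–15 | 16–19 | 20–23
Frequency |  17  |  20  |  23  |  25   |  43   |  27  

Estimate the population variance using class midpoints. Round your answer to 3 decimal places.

Midpoints: 1.5, 5.5, 9.5, 13.5, 17.5, 21.5
n = 155, Σfm = 2024.5, mean = 13.0613
Σfm² = 32924.75
Σf(m − x̄)² = Σfm² − (Σfm)²/n = 32924.75 − 2024.5²/155 = 6482.1677
Population variance = 6482.1677 / 155 = 41.8204

41.820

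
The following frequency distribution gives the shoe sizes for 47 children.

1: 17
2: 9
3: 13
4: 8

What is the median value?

Cumulative frequencies: 17, 26, 39, 47
n = 47, so the median is the value in position (n+1)/2 = 24.
Position 24 falls at value 2.

2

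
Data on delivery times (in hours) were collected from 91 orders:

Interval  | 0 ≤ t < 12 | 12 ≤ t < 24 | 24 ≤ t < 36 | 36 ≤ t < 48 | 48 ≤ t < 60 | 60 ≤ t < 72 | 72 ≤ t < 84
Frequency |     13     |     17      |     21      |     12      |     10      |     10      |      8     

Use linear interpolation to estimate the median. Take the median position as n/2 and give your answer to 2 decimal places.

32.86

Cumulative frequencies: 13, 30, 51, 63, 73, 83, 91
n = 91; position = n/2 = 45.5.
This falls in the class 24 ≤ t < 36: L = 24, F = 30, f = 21, h = 12.
Median ≈ 24 + ((45.5 − 30) / 21) × 12 = 32.8571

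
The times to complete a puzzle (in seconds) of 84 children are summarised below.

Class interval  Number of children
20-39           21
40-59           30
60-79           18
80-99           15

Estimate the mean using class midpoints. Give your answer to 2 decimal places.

Midpoints: 29.5, 49.5, 69.5, 89.5
Σfm = 21×29.5 + 30×49.5 + 18×69.5 + 15×89.5 = 4698
n = Σf = 84
Mean = 4698 / 84 = 55.9286

55.93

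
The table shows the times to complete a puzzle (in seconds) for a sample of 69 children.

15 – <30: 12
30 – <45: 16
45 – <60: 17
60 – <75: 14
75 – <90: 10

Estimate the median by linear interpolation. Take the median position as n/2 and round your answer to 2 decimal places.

50.74

Cumulative frequencies: 12, 28, 45, 59, 69
n = 69; position = n/2 = 34.5.
This falls in the class 45 – <60: L = 45, F = 28, f = 17, h = 15.
Median ≈ 45 + ((34.5 − 28) / 17) × 15 = 50.7353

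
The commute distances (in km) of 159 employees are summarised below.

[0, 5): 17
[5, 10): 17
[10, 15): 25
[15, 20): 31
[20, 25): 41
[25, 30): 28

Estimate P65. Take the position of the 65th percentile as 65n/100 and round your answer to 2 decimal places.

Cumulative frequencies: 17, 34, 59, 90, 131, 159
n = 159; position = 65n/100 = 103.35.
This falls in the class [20, 25): L = 20, F = 90, f = 41, h = 5.
65th percentile ≈ 20 + ((103.35 − 90) / 41) × 5 = 21.6280

21.63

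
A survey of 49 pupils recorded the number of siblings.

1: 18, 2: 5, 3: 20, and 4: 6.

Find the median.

Cumulative frequencies: 18, 23, 43, 49
n = 49, so the median is the value in position (n+1)/2 = 25.
Position 25 falls at value 3.

3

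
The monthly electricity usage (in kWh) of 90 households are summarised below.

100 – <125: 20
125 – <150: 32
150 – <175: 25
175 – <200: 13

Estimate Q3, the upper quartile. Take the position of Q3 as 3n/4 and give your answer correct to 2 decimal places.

165.50

Cumulative frequencies: 20, 52, 77, 90
n = 90; position = 3n/4 = 67.5.
This falls in the class 150 – <175: L = 150, F = 52, f = 25, h = 25.
Upper quartile ≈ 150 + ((67.5 − 52) / 25) × 25 = 165.5000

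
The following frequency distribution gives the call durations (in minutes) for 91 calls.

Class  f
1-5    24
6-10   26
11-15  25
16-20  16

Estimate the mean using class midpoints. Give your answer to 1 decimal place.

Midpoints: 3, 8, 13, 18
Σfm = 24×3 + 26×8 + 25×13 + 16×18 = 893
n = Σf = 91
Mean = 893 / 91 = 9.8132

9.8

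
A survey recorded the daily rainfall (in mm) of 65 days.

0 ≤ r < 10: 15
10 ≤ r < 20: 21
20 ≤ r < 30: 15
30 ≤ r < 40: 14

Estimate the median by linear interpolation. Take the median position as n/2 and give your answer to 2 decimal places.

18.33

Cumulative frequencies: 15, 36, 51, 65
n = 65; position = n/2 = 32.5.
This falls in the class 10 ≤ r < 20: L = 10, F = 15, f = 21, h = 10.
Median ≈ 10 + ((32.5 − 15) / 21) × 10 = 18.3333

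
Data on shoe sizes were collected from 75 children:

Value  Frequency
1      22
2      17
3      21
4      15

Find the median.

2

Cumulative frequencies: 22, 39, 60, 75
n = 75, so the median is the value in position (n+1)/2 = 38.
Position 38 falls at value 2.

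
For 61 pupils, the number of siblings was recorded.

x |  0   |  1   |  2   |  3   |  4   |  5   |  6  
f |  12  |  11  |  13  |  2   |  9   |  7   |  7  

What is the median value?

Cumulative frequencies: 12, 23, 36, 38, 47, 54, 61
n = 61, so the median is the value in position (n+1)/2 = 31.
Position 31 falls at value 2.

2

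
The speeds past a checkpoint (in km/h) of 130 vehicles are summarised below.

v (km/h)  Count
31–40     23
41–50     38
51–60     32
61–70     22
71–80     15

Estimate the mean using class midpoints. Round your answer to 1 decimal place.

53.0

Midpoints: 35.5, 45.5, 55.5, 65.5, 75.5
Σfm = 23×35.5 + 38×45.5 + 32×55.5 + 22×65.5 + 15×75.5 = 6895
n = Σf = 130
Mean = 6895 / 130 = 53.0385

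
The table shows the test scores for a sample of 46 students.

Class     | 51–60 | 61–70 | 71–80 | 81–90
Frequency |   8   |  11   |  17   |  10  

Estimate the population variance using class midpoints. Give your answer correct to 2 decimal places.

101.56

Midpoints: 55.5, 65.5, 75.5, 85.5
n = 46, Σfm = 3303, mean = 71.8043
Σfm² = 241841.5
Σf(m − x̄)² = Σfm² − (Σfm)²/n = 241841.5 − 3303²/46 = 4671.7391
Population variance = 4671.7391 / 46 = 101.5595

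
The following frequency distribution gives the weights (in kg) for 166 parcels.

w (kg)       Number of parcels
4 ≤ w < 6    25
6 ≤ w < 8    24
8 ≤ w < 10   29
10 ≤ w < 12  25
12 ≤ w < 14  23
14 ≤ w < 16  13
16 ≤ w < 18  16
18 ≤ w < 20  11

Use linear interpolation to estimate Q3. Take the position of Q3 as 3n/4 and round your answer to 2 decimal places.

Cumulative frequencies: 25, 49, 78, 103, 126, 139, 155, 166
n = 166; position = 3n/4 = 124.5.
This falls in the class 12 ≤ w < 14: L = 12, F = 103, f = 23, h = 2.
Upper quartile ≈ 12 + ((124.5 − 103) / 23) × 2 = 13.8696

13.87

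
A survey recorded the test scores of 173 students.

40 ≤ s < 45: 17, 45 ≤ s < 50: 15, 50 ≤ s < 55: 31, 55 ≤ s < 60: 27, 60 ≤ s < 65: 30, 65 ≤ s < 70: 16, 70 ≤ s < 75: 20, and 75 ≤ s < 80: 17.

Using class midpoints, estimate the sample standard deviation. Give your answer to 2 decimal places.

10.47

Midpoints: 42.5, 47.5, 52.5, 57.5, 62.5, 67.5, 72.5, 77.5
n = 173, Σfm = 10337.5, mean = 59.7543
Σfm² = 636581.25
Σf(m − x̄)² = Σfm² − (Σfm)²/n = 636581.25 − 10337.5²/173 = 18870.8092
Sample variance = 18870.8092 / 172 = 109.7140
Standard deviation = √109.7140 = 10.4744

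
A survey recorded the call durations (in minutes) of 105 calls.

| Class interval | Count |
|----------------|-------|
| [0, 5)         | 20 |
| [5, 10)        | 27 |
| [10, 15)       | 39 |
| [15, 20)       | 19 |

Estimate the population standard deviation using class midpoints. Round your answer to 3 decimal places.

Midpoints: 2.5, 7.5, 12.5, 17.5
n = 105, Σfm = 1072.5, mean = 10.2143
Σfm² = 13556.25
Σf(m − x̄)² = Σfm² − (Σfm)²/n = 13556.25 − 1072.5²/105 = 2601.4286
Population variance = 2601.4286 / 105 = 24.7755
Standard deviation = √24.7755 = 4.9775

4.978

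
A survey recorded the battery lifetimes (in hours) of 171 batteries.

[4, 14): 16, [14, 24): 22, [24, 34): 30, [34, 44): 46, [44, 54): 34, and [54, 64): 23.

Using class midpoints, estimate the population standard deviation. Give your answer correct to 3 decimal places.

14.862

Midpoints: 9, 19, 29, 39, 49, 59
n = 171, Σfm = 6249, mean = 36.5439
Σfm² = 266131
Σf(m − x̄)² = Σfm² − (Σfm)²/n = 266131 − 6249²/171 = 37768.4211
Population variance = 37768.4211 / 171 = 220.8680
Standard deviation = √220.8680 = 14.8616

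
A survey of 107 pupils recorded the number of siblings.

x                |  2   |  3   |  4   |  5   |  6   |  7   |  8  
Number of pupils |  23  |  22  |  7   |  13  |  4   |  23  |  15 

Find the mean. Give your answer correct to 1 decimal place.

Values: 2, 3, 4, 5, 6, 7, 8
Σfx = 23×2 + 22×3 + 7×4 + 13×5 + 4×6 + 23×7 + 15×8 = 510
n = Σf = 107
Mean = 510 / 107 = 4.7664

4.8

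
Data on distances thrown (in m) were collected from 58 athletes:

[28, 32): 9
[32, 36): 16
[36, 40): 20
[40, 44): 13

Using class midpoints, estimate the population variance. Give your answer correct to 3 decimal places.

Midpoints: 30, 34, 38, 42
n = 58, Σfm = 2120, mean = 36.5517
Σfm² = 78408
Σf(m − x̄)² = Σfm² − (Σfm)²/n = 78408 − 2120²/58 = 918.3448
Population variance = 918.3448 / 58 = 15.8335

15.834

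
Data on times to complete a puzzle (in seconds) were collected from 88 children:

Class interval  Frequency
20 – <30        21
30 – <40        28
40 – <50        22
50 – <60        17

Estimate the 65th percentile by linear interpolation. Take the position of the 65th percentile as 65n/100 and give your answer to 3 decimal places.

Cumulative frequencies: 21, 49, 71, 88
n = 88; position = 65n/100 = 57.2.
This falls in the class 40 – <50: L = 40, F = 49, f = 22, h = 10.
65th percentile ≈ 40 + ((57.2 − 49) / 22) × 10 = 43.7273

43.727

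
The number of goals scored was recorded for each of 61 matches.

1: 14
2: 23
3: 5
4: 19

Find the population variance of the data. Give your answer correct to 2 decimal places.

1.33

Values: 1, 2, 3, 4
n = 61, Σfx = 151, mean = 2.4754
Σfx² = 455
Σf(x − x̄)² = Σfx² − (Σfx)²/n = 455 − 151²/61 = 81.2131
Population variance = 81.2131 / 61 = 1.3314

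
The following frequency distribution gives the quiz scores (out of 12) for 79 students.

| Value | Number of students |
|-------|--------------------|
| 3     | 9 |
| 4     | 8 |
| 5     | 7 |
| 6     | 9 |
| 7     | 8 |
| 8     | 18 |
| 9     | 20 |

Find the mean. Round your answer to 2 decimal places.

Values: 3, 4, 5, 6, 7, 8, 9
Σfx = 9×3 + 8×4 + 7×5 + 9×6 + 8×7 + 18×8 + 20×9 = 528
n = Σf = 79
Mean = 528 / 79 = 6.6835

6.68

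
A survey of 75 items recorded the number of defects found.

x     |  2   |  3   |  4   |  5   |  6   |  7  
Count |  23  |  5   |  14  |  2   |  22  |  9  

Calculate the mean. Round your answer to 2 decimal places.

4.29

Values: 2, 3, 4, 5, 6, 7
Σfx = 23×2 + 5×3 + 14×4 + 2×5 + 22×6 + 9×7 = 322
n = Σf = 75
Mean = 322 / 75 = 4.2933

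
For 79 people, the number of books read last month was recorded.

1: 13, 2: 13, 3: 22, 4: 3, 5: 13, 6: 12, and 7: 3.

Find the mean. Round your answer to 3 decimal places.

Values: 1, 2, 3, 4, 5, 6, 7
Σfx = 13×1 + 13×2 + 22×3 + 3×4 + 13×5 + 12×6 + 3×7 = 275
n = Σf = 79
Mean = 275 / 79 = 3.4810

3.481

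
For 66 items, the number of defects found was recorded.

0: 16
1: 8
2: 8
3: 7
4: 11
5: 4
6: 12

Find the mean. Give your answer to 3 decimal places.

Values: 0, 1, 2, 3, 4, 5, 6
Σfx = 16×0 + 8×1 + 8×2 + 7×3 + 11×4 + 4×5 + 12×6 = 181
n = Σf = 66
Mean = 181 / 66 = 2.7424

2.742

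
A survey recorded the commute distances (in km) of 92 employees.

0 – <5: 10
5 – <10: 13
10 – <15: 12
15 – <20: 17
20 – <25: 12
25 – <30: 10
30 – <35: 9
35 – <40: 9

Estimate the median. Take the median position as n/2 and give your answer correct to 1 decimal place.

18.2

Cumulative frequencies: 10, 23, 35, 52, 64, 74, 83, 92
n = 92; position = n/2 = 46.
This falls in the class 15 – <20: L = 15, F = 35, f = 17, h = 5.
Median ≈ 15 + ((46 − 35) / 17) × 5 = 18.2353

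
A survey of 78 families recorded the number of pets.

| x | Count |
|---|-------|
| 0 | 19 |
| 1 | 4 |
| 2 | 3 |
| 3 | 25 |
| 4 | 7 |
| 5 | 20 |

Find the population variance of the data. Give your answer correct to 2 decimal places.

3.48

Values: 0, 1, 2, 3, 4, 5
n = 78, Σfx = 213, mean = 2.7308
Σfx² = 853
Σf(x − x̄)² = Σfx² − (Σfx)²/n = 853 − 213²/78 = 271.3462
Population variance = 271.3462 / 78 = 3.4788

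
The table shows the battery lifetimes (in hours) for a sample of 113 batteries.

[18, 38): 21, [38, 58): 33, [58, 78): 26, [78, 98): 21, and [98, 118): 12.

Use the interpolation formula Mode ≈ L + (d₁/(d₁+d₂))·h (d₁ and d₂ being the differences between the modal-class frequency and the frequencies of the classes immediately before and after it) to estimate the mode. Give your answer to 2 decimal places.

Modal class: [38, 58) (highest frequency 33).
d₁ = 33 − 21 = 12, d₂ = 33 − 26 = 7
Mode ≈ 38 + (12/(12+7)) × 20 = 38 + 12.6316 = 50.6316

50.63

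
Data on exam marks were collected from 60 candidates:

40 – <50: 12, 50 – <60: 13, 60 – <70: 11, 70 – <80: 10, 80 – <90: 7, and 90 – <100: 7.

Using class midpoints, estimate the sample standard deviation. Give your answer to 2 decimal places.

Midpoints: 45, 55, 65, 75, 85, 95
n = 60, Σfm = 3980, mean = 66.3333
Σfm² = 280100
Σf(m − x̄)² = Σfm² − (Σfm)²/n = 280100 − 3980²/60 = 16093.3333
Sample variance = 16093.3333 / 59 = 272.7684
Standard deviation = √272.7684 = 16.5157

16.52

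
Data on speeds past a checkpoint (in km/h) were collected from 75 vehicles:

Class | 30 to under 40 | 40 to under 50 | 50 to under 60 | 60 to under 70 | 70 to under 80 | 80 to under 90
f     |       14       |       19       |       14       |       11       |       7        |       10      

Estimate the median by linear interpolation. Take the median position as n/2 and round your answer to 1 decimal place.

Cumulative frequencies: 14, 33, 47, 58, 65, 75
n = 75; position = n/2 = 37.5.
This falls in the class 50 to under 60: L = 50, F = 33, f = 14, h = 10.
Median ≈ 50 + ((37.5 − 33) / 14) × 10 = 53.2143

53.2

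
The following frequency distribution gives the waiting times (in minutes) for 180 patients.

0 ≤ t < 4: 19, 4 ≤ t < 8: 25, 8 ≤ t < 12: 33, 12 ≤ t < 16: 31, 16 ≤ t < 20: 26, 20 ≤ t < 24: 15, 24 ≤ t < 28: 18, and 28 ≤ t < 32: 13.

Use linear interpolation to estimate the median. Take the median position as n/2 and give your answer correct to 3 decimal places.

Cumulative frequencies: 19, 44, 77, 108, 134, 149, 167, 180
n = 180; position = n/2 = 90.
This falls in the class 12 ≤ t < 16: L = 12, F = 77, f = 31, h = 4.
Median ≈ 12 + ((90 − 77) / 31) × 4 = 13.6774

13.677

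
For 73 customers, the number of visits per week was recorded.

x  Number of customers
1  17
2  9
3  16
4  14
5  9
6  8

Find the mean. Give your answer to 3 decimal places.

Values: 1, 2, 3, 4, 5, 6
Σfx = 17×1 + 9×2 + 16×3 + 14×4 + 9×5 + 8×6 = 232
n = Σf = 73
Mean = 232 / 73 = 3.1781

3.178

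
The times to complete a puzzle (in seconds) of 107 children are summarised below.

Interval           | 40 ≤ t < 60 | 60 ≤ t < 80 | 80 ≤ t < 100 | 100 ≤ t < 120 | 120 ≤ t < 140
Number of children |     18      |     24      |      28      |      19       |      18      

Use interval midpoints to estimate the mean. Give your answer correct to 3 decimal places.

89.065

Midpoints: 50, 70, 90, 110, 130
Σfm = 18×50 + 24×70 + 28×90 + 19×110 + 18×130 = 9530
n = Σf = 107
Mean = 9530 / 107 = 89.0654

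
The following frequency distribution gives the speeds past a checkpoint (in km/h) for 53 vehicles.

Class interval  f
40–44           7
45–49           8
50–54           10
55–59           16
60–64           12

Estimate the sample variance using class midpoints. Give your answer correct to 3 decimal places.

Midpoints: 42, 47, 52, 57, 62
n = 53, Σfm = 2846, mean = 53.6981
Σfm² = 155172
Σf(m − x̄)² = Σfm² − (Σfm)²/n = 155172 − 2846²/53 = 2347.1698
Sample variance = 2347.1698 / 52 = 45.1379

45.138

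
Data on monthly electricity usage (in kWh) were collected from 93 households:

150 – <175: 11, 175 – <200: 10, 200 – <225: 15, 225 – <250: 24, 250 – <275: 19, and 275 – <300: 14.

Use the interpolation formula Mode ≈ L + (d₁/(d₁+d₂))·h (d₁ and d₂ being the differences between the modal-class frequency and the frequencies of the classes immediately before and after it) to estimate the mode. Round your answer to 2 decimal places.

Modal class: 225 – <250 (highest frequency 24).
d₁ = 24 − 15 = 9, d₂ = 24 − 19 = 5
Mode ≈ 225 + (9/(9+5)) × 25 = 225 + 16.0714 = 241.0714

241.07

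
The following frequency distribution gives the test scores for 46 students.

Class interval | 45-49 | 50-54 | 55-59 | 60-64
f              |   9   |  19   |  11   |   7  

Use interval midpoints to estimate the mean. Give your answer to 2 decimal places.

Midpoints: 47, 52, 57, 62
Σfm = 9×47 + 19×52 + 11×57 + 7×62 = 2472
n = Σf = 46
Mean = 2472 / 46 = 53.7391

53.74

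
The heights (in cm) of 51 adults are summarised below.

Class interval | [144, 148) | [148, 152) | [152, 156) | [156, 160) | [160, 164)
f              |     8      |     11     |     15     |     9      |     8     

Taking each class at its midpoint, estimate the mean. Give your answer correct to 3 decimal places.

153.843

Midpoints: 146, 150, 154, 158, 162
Σfm = 8×146 + 11×150 + 15×154 + 9×158 + 8×162 = 7846
n = Σf = 51
Mean = 7846 / 51 = 153.8431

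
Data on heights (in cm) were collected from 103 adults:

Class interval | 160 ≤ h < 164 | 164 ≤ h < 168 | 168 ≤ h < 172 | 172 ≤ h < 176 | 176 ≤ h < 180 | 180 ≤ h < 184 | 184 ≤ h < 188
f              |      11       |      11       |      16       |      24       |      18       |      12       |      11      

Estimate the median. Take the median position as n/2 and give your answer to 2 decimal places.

174.25

Cumulative frequencies: 11, 22, 38, 62, 80, 92, 103
n = 103; position = n/2 = 51.5.
This falls in the class 172 ≤ h < 176: L = 172, F = 38, f = 24, h = 4.
Median ≈ 172 + ((51.5 − 38) / 24) × 4 = 174.2500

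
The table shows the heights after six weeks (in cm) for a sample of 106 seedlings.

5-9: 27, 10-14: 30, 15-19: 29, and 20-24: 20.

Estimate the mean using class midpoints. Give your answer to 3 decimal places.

Midpoints: 7, 12, 17, 22
Σfm = 27×7 + 30×12 + 29×17 + 20×22 = 1482
n = Σf = 106
Mean = 1482 / 106 = 13.9811

13.981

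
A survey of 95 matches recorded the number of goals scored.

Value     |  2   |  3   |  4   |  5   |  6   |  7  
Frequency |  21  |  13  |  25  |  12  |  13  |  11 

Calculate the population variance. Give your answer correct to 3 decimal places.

2.708

Values: 2, 3, 4, 5, 6, 7
n = 95, Σfx = 396, mean = 4.1684
Σfx² = 1908
Σf(x − x̄)² = Σfx² − (Σfx)²/n = 1908 − 396²/95 = 257.3053
Population variance = 257.3053 / 95 = 2.7085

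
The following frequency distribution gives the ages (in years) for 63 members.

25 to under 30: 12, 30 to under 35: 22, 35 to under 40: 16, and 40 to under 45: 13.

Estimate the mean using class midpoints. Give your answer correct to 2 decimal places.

Midpoints: 27.5, 32.5, 37.5, 42.5
Σfm = 12×27.5 + 22×32.5 + 16×37.5 + 13×42.5 = 2197.5
n = Σf = 63
Mean = 2197.5 / 63 = 34.8810

34.88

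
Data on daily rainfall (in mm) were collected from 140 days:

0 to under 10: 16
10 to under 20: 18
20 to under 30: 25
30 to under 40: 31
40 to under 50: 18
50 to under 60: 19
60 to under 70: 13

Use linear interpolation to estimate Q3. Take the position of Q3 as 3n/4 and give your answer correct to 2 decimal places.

Cumulative frequencies: 16, 34, 59, 90, 108, 127, 140
n = 140; position = 3n/4 = 105.
This falls in the class 40 to under 50: L = 40, F = 90, f = 18, h = 10.
Upper quartile ≈ 40 + ((105 − 90) / 18) × 10 = 48.3333

48.33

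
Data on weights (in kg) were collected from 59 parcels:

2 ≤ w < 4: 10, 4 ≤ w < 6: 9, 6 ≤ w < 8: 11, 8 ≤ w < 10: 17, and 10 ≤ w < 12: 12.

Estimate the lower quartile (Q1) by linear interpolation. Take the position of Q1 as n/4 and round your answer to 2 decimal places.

5.06

Cumulative frequencies: 10, 19, 30, 47, 59
n = 59; position = n/4 = 14.75.
This falls in the class 4 ≤ w < 6: L = 4, F = 10, f = 9, h = 2.
Lower quartile ≈ 4 + ((14.75 − 10) / 9) × 2 = 5.0556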